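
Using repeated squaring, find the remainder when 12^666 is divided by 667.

12^1 ≡ 12 (mod 667)
12^2 ≡ 12^2 = 144 ≡ 144 (mod 667)
12^4 ≡ 144^2 = 20736 ≡ 59 (mod 667)
12^8 ≡ 59^2 = 3481 ≡ 146 (mod 667)
12^16 ≡ 146^2 = 21316 ≡ 639 (mod 667)
12^32 ≡ 639^2 = 408321 ≡ 117 (mod 667)
12^64 ≡ 117^2 = 13689 ≡ 349 (mod 667)
12^128 ≡ 349^2 = 121801 ≡ 407 (mod 667)
12^256 ≡ 407^2 = 165649 ≡ 233 (mod 667)
12^512 ≡ 233^2 = 54289 ≡ 262 (mod 667)
666 = 512 + 128 + 16 + 8 + 2 in binary powers of 2.
So 12^666 ≡ 262 · 407 · 639 · 146 · 144 ≡ 492 (mod 667).
Since 492 ≠ 1, base 12 is a Fermat witness: 667 is composite.

492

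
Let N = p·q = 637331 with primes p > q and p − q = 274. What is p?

Since p = q + 274, we have 637331 = q(q + 274), so q² + 274q − 637331 = 0.
Discriminant: 274² + 4·637331 = 75076 + 2549324 = 2624400; √2624400 = 1620.
q = (−274 + 1620)/2 = 673, and p = q + 274 = 947.
Check: 673 · 947 = 637331.

947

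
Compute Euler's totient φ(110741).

103680

Factor: 110741 = 37 · 41 · 73.
φ(110741) = (37−1) · (41−1) · (73−1) = 36 · 40 · 72 = 103680.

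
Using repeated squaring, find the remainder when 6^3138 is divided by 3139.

6^1 ≡ 6 (mod 3139)
6^2 ≡ 6^2 = 36 ≡ 36 (mod 3139)
6^4 ≡ 36^2 = 1296 ≡ 1296 (mod 3139)
6^8 ≡ 1296^2 = 1679616 ≡ 251 (mod 3139)
6^16 ≡ 251^2 = 63001 ≡ 221 (mod 3139)
6^32 ≡ 221^2 = 48841 ≡ 1756 (mod 3139)
6^64 ≡ 1756^2 = 3083536 ≡ 1038 (mod 3139)
6^128 ≡ 1038^2 = 1077444 ≡ 767 (mod 3139)
6^256 ≡ 767^2 = 588289 ≡ 1296 (mod 3139)
6^512 ≡ 1296^2 = 1679616 ≡ 251 (mod 3139)
6^1024 ≡ 251^2 = 63001 ≡ 221 (mod 3139)
6^2048 ≡ 221^2 = 48841 ≡ 1756 (mod 3139)
3138 = 2048 + 1024 + 64 + 2 in binary powers of 2.
So 6^3138 ≡ 1756 · 221 · 1038 · 36 ≡ 2710 (mod 3139).
Since 2710 ≠ 1, base 6 is a Fermat witness: 3139 is composite.

2710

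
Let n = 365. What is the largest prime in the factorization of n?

73

365 = 5 · 73
73 is prime.
So 365 = 5 · 73; the largest prime factor is 73.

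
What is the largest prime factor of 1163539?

1163539 = 13 · 89503
89503 = 37 · 2419
2419 = 41 · 59
59 is prime.
So 1163539 = 13 · 37 · 41 · 59; the largest prime factor is 59.

59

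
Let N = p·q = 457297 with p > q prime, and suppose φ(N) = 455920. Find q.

φ(n) = (p−1)(q−1) = n − (p+q) + 1, so p + q = 457297 − 455920 + 1 = 1378.
p and q are the roots of t² − 1378t + 457297 = 0.
Discriminant: 1378² − 4·457297 = 1898884 − 1829188 = 69696; √69696 = 264.
q = (1378 − 264)/2 = 557, p = (1378 + 264)/2 = 821.
Check: 557 · 821 = 457297.

557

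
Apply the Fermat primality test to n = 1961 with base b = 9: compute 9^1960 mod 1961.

1533

9^1 ≡ 9 (mod 1961)
9^2 ≡ 9^2 = 81 ≡ 81 (mod 1961)
9^4 ≡ 81^2 = 6561 ≡ 678 (mod 1961)
9^8 ≡ 678^2 = 459684 ≡ 810 (mod 1961)
9^16 ≡ 810^2 = 656100 ≡ 1126 (mod 1961)
9^32 ≡ 1126^2 = 1267876 ≡ 1070 (mod 1961)
9^64 ≡ 1070^2 = 1144900 ≡ 1637 (mod 1961)
9^128 ≡ 1637^2 = 2679769 ≡ 1043 (mod 1961)
9^256 ≡ 1043^2 = 1087849 ≡ 1455 (mod 1961)
9^512 ≡ 1455^2 = 2117025 ≡ 1106 (mod 1961)
9^1024 ≡ 1106^2 = 1223236 ≡ 1533 (mod 1961)
1960 = 1024 + 512 + 256 + 128 + 32 + 8 in binary powers of 2.
So 9^1960 ≡ 1533 · 1106 · 1455 · 1043 · 1070 · 810 ≡ 1533 (mod 1961).
Since 1533 ≠ 1, base 9 is a Fermat witness: 1961 is composite.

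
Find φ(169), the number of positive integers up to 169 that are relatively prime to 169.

Factor: 169 = 13^2.
φ(169) = 13^1·(13−1) = 156.

156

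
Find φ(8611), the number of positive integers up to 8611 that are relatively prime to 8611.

8424

Factor: 8611 = 79 · 109.
φ(8611) = (79−1) · (109−1) = 78 · 108 = 8424.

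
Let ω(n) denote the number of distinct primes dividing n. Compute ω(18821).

3

18821 = 11 · 1711
1711 = 29 · 59
18821 = 11 · 29 · 59, which has 3 distinct prime factors.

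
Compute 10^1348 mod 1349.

80

10^1 ≡ 10 (mod 1349)
10^2 ≡ 10^2 = 100 ≡ 100 (mod 1349)
10^4 ≡ 100^2 = 10000 ≡ 557 (mod 1349)
10^8 ≡ 557^2 = 310249 ≡ 1328 (mod 1349)
10^16 ≡ 1328^2 = 1763584 ≡ 441 (mod 1349)
10^32 ≡ 441^2 = 194481 ≡ 225 (mod 1349)
10^64 ≡ 225^2 = 50625 ≡ 712 (mod 1349)
10^128 ≡ 712^2 = 506944 ≡ 1069 (mod 1349)
10^256 ≡ 1069^2 = 1142761 ≡ 158 (mod 1349)
10^512 ≡ 158^2 = 24964 ≡ 682 (mod 1349)
10^1024 ≡ 682^2 = 465124 ≡ 1068 (mod 1349)
1348 = 1024 + 256 + 64 + 4 in binary powers of 2.
So 10^1348 ≡ 1068 · 158 · 712 · 557 ≡ 80 (mod 1349).
Since 80 ≠ 1, base 10 is a Fermat witness: 1349 is composite.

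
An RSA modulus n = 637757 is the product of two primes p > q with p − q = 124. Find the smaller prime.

Since p = q + 124, we have 637757 = q(q + 124), so q² + 124q − 637757 = 0.
Discriminant: 124² + 4·637757 = 15376 + 2551028 = 2566404; √2566404 = 1602.
q = (−124 + 1602)/2 = 739, and p = q + 124 = 863.
Check: 739 · 863 = 637757.

739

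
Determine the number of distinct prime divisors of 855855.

855855 = 3^2 · 95095
95095 = 5 · 19019
19019 = 7 · 2717
2717 = 11 · 247
247 = 13 · 19
855855 = 3^2 · 5 · 7 · 11 · 13 · 19, which has 6 distinct prime factors.

6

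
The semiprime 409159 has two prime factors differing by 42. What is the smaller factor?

Since p = q + 42, we have 409159 = q(q + 42), so q² + 42q − 409159 = 0.
Discriminant: 42² + 4·409159 = 1764 + 1636636 = 1638400; √1638400 = 1280.
q = (−42 + 1280)/2 = 619, and p = q + 42 = 661.
Check: 619 · 661 = 409159.

619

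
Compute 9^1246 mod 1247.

9^1 ≡ 9 (mod 1247)
9^2 ≡ 9^2 = 81 ≡ 81 (mod 1247)
9^4 ≡ 81^2 = 6561 ≡ 326 (mod 1247)
9^8 ≡ 326^2 = 106276 ≡ 281 (mod 1247)
9^16 ≡ 281^2 = 78961 ≡ 400 (mod 1247)
9^32 ≡ 400^2 = 160000 ≡ 384 (mod 1247)
9^64 ≡ 384^2 = 147456 ≡ 310 (mod 1247)
9^128 ≡ 310^2 = 96100 ≡ 81 (mod 1247)
9^256 ≡ 81^2 = 6561 ≡ 326 (mod 1247)
9^512 ≡ 326^2 = 106276 ≡ 281 (mod 1247)
9^1024 ≡ 281^2 = 78961 ≡ 400 (mod 1247)
1246 = 1024 + 128 + 64 + 16 + 8 + 4 + 2 in binary powers of 2.
So 9^1246 ≡ 400 · 81 · 310 · 400 · 281 · 326 · 81 ≡ 552 (mod 1247).
Since 552 ≠ 1, base 9 is a Fermat witness: 1247 is composite.

552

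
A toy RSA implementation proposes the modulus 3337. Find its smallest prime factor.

47

3337 is odd.
Digit sum 16, not divisible by 3.
Ends in 7: not divisible by 5.
7: 3337 = 7·476 + 5
11: 3337 = 11·303 + 4
13: 3337 = 13·256 + 9
17: 3337 = 17·196 + 5
19: 3337 = 19·175 + 12
23: 3337 = 23·145 + 2
29: 3337 = 29·115 + 2
31: 3337 = 31·107 + 20
37: 3337 = 37·90 + 7
41: 3337 = 41·81 + 16
43: 3337 = 43·77 + 26
47: 3337 = 47·71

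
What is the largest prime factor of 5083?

23

5083 = 13 · 391
391 = 17 · 23
23 is prime.
So 5083 = 13 · 17 · 23; the largest prime factor is 23.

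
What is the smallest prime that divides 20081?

20081 is odd.
Digit sum 11, not divisible by 3.
Ends in 1: not divisible by 5.
7: 20081 = 7·2868 + 5
11: 20081 = 11·1825 + 6
13: 20081 = 13·1544 + 9
17: 20081 = 17·1181 + 4
19: 20081 = 19·1056 + 17
23: 20081 = 23·873 + 2
29: 20081 = 29·692 + 13
31: 20081 = 31·647 + 24
37: 20081 = 37·542 + 27
41: 20081 = 41·489 + 32
43: 20081 = 43·467

43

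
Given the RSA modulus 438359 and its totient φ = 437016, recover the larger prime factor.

787

φ(n) = (p−1)(q−1) = n − (p+q) + 1, so p + q = 438359 − 437016 + 1 = 1344.
p and q are the roots of t² − 1344t + 438359 = 0.
Discriminant: 1344² − 4·438359 = 1806336 − 1753436 = 52900; √52900 = 230.
q = (1344 − 230)/2 = 557, p = (1344 + 230)/2 = 787.
Check: 557 · 787 = 438359.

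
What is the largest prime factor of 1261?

97

1261 = 13 · 97
97 is prime.
So 1261 = 13 · 97; the largest prime factor is 97.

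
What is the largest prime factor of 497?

71

497 = 7 · 71
71 is prime.
So 497 = 7 · 71; the largest prime factor is 71.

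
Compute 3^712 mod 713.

696

3^1 ≡ 3 (mod 713)
3^2 ≡ 3^2 = 9 ≡ 9 (mod 713)
3^4 ≡ 9^2 = 81 ≡ 81 (mod 713)
3^8 ≡ 81^2 = 6561 ≡ 144 (mod 713)
3^16 ≡ 144^2 = 20736 ≡ 59 (mod 713)
3^32 ≡ 59^2 = 3481 ≡ 629 (mod 713)
3^64 ≡ 629^2 = 395641 ≡ 639 (mod 713)
3^128 ≡ 639^2 = 408321 ≡ 485 (mod 713)
3^256 ≡ 485^2 = 235225 ≡ 648 (mod 713)
3^512 ≡ 648^2 = 419904 ≡ 660 (mod 713)
712 = 512 + 128 + 64 + 8 in binary powers of 2.
So 3^712 ≡ 660 · 485 · 639 · 144 ≡ 696 (mod 713).
Since 696 ≠ 1, base 3 is a Fermat witness: 713 is composite.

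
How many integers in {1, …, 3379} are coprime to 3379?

Factor: 3379 = 31 · 109.
φ(3379) = (31−1) · (109−1) = 30 · 108 = 3240.

3240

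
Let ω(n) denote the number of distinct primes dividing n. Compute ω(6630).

5

6630 = 2 · 3315
3315 = 3 · 1105
1105 = 5 · 221
221 = 13 · 17
6630 = 2 · 3 · 5 · 13 · 17, which has 5 distinct prime factors.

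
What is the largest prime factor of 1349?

71

1349 = 19 · 71
71 is prime.
So 1349 = 19 · 71; the largest prime factor is 71.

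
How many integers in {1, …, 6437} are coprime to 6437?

6240

Factor: 6437 = 41 · 157.
φ(6437) = (41−1) · (157−1) = 40 · 156 = 6240.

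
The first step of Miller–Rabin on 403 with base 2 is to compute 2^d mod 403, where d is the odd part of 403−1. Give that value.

403 − 1 = 402 = 2^1 · 201, so d = 201.
2^1 ≡ 2 (mod 403)
2^2 ≡ 2^2 = 4 ≡ 4 (mod 403)
2^4 ≡ 4^2 = 16 ≡ 16 (mod 403)
2^8 ≡ 16^2 = 256 ≡ 256 (mod 403)
2^16 ≡ 256^2 = 65536 ≡ 250 (mod 403)
2^32 ≡ 250^2 = 62500 ≡ 35 (mod 403)
2^64 ≡ 35^2 = 1225 ≡ 16 (mod 403)
2^128 ≡ 16^2 = 256 ≡ 256 (mod 403)
201 = 128 + 64 + 8 + 1 in binary powers of 2.
So 2^201 ≡ 256 · 16 · 256 · 2 ≡ 343 (mod 403).
Squaring chain: 343; never reaches −1, so base 2 is a Miller–Rabin witness that 403 is composite.

343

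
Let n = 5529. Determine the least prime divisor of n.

3

5529 is odd.
Digit sum 21, divisible by 3.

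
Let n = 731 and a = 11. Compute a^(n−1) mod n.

11^1 ≡ 11 (mod 731)
11^2 ≡ 11^2 = 121 ≡ 121 (mod 731)
11^4 ≡ 121^2 = 14641 ≡ 21 (mod 731)
11^8 ≡ 21^2 = 441 ≡ 441 (mod 731)
11^16 ≡ 441^2 = 194481 ≡ 35 (mod 731)
11^32 ≡ 35^2 = 1225 ≡ 494 (mod 731)
11^64 ≡ 494^2 = 244036 ≡ 613 (mod 731)
11^128 ≡ 613^2 = 375769 ≡ 35 (mod 731)
11^256 ≡ 35^2 = 1225 ≡ 494 (mod 731)
11^512 ≡ 494^2 = 244036 ≡ 613 (mod 731)
730 = 512 + 128 + 64 + 16 + 8 + 2 in binary powers of 2.
So 11^730 ≡ 613 · 35 · 613 · 35 · 441 · 121 ≡ 508 (mod 731).
Since 508 ≠ 1, base 11 is a Fermat witness: 731 is composite.

508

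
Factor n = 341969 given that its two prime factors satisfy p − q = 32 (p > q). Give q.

569

Since p = q + 32, we have 341969 = q(q + 32), so q² + 32q − 341969 = 0.
Discriminant: 32² + 4·341969 = 1024 + 1367876 = 1368900; √1368900 = 1170.
q = (−32 + 1170)/2 = 569, and p = q + 32 = 601.
Check: 569 · 601 = 341969.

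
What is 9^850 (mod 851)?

9^1 ≡ 9 (mod 851)
9^2 ≡ 9^2 = 81 ≡ 81 (mod 851)
9^4 ≡ 81^2 = 6561 ≡ 604 (mod 851)
9^8 ≡ 604^2 = 364816 ≡ 588 (mod 851)
9^16 ≡ 588^2 = 345744 ≡ 238 (mod 851)
9^32 ≡ 238^2 = 56644 ≡ 478 (mod 851)
9^64 ≡ 478^2 = 228484 ≡ 416 (mod 851)
9^128 ≡ 416^2 = 173056 ≡ 303 (mod 851)
9^256 ≡ 303^2 = 91809 ≡ 752 (mod 851)
9^512 ≡ 752^2 = 565504 ≡ 440 (mod 851)
850 = 512 + 256 + 64 + 16 + 2 in binary powers of 2.
So 9^850 ≡ 440 · 752 · 416 · 238 · 81 ≡ 752 (mod 851).
Since 752 ≠ 1, base 9 is a Fermat witness: 851 is composite.

752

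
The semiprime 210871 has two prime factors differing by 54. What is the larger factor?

Since p = q + 54, we have 210871 = q(q + 54), so q² + 54q − 210871 = 0.
Discriminant: 54² + 4·210871 = 2916 + 843484 = 846400; √846400 = 920.
q = (−54 + 920)/2 = 433, and p = q + 54 = 487.
Check: 433 · 487 = 210871.

487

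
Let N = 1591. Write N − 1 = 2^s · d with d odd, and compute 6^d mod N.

1591 − 1 = 1590 = 2^1 · 795, so d = 795.
6^1 ≡ 6 (mod 1591)
6^2 ≡ 6^2 = 36 ≡ 36 (mod 1591)
6^4 ≡ 36^2 = 1296 ≡ 1296 (mod 1591)
6^8 ≡ 1296^2 = 1679616 ≡ 1111 (mod 1591)
6^16 ≡ 1111^2 = 1234321 ≡ 1296 (mod 1591)
6^32 ≡ 1296^2 = 1679616 ≡ 1111 (mod 1591)
6^64 ≡ 1111^2 = 1234321 ≡ 1296 (mod 1591)
6^128 ≡ 1296^2 = 1679616 ≡ 1111 (mod 1591)
6^256 ≡ 1111^2 = 1234321 ≡ 1296 (mod 1591)
6^512 ≡ 1296^2 = 1679616 ≡ 1111 (mod 1591)
795 = 512 + 256 + 16 + 8 + 2 + 1 in binary powers of 2.
So 6^795 ≡ 1111 · 1296 · 1296 · 1111 · 36 · 6 ≡ 216 (mod 1591).
Squaring chain: 216; never reaches −1, so base 6 is a Miller–Rabin witness that 1591 is composite.

216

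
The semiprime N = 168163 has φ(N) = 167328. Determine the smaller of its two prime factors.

337

φ(n) = (p−1)(q−1) = n − (p+q) + 1, so p + q = 168163 − 167328 + 1 = 836.
p and q are the roots of t² − 836t + 168163 = 0.
Discriminant: 836² − 4·168163 = 698896 − 672652 = 26244; √26244 = 162.
q = (836 − 162)/2 = 337, p = (836 + 162)/2 = 499.
Check: 337 · 499 = 168163.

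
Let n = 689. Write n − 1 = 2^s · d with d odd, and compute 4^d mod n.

433

689 − 1 = 688 = 2^4 · 43, so d = 43.
4^1 ≡ 4 (mod 689)
4^2 ≡ 4^2 = 16 ≡ 16 (mod 689)
4^4 ≡ 16^2 = 256 ≡ 256 (mod 689)
4^8 ≡ 256^2 = 65536 ≡ 81 (mod 689)
4^16 ≡ 81^2 = 6561 ≡ 360 (mod 689)
4^32 ≡ 360^2 = 129600 ≡ 68 (mod 689)
43 = 32 + 8 + 2 + 1 in binary powers of 2.
So 4^43 ≡ 68 · 81 · 16 · 4 ≡ 433 (mod 689).
Squaring chain: 433 → 81 → 360 → 68; never reaches −1, so base 4 is a Miller–Rabin witness that 689 is composite.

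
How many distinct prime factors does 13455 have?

13455 = 3^2 · 1495
1495 = 5 · 299
299 = 13 · 23
13455 = 3^2 · 5 · 13 · 23, which has 4 distinct prime factors.

4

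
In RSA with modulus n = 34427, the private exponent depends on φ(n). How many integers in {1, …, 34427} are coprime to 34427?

34056

Factor: 34427 = 173 · 199.
φ(34427) = (173−1) · (199−1) = 172 · 198 = 34056.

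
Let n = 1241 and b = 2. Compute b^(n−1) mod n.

1004

2^1 ≡ 2 (mod 1241)
2^2 ≡ 2^2 = 4 ≡ 4 (mod 1241)
2^4 ≡ 4^2 = 16 ≡ 16 (mod 1241)
2^8 ≡ 16^2 = 256 ≡ 256 (mod 1241)
2^16 ≡ 256^2 = 65536 ≡ 1004 (mod 1241)
2^32 ≡ 1004^2 = 1008016 ≡ 324 (mod 1241)
2^64 ≡ 324^2 = 104976 ≡ 732 (mod 1241)
2^128 ≡ 732^2 = 535824 ≡ 953 (mod 1241)
2^256 ≡ 953^2 = 908209 ≡ 1038 (mod 1241)
2^512 ≡ 1038^2 = 1077444 ≡ 256 (mod 1241)
2^1024 ≡ 256^2 = 65536 ≡ 1004 (mod 1241)
1240 = 1024 + 128 + 64 + 16 + 8 in binary powers of 2.
So 2^1240 ≡ 1004 · 953 · 732 · 1004 · 256 ≡ 1004 (mod 1241).
Since 1004 ≠ 1, base 2 is a Fermat witness: 1241 is composite.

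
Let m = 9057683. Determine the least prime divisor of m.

71

9057683 is odd.
Digit sum 38, not divisible by 3.
Ends in 3: not divisible by 5.
7: 9057683 = 7·1293954 + 5
11: 9057683 = 11·823425 + 8
13: 9057683 = 13·696744 + 11
17: 9057683 = 17·532804 + 15
19: 9057683 = 19·476720 + 3
23: 9057683 = 23·393812 + 7
29: 9057683 = 29·312333 + 26
31: 9057683 = 31·292183 + 10
37: 9057683 = 37·244802 + 9
41: 9057683 = 41·220919 + 4
43: 9057683 = 43·210643 + 34
47: 9057683 = 47·192716 + 31
53: 9057683 = 53·170899 + 36
59: 9057683 = 59·153520 + 3
61: 9057683 = 61·148486 + 37
67: 9057683 = 67·135189 + 20
71: 9057683 = 71·127573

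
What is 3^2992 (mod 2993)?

3^1 ≡ 3 (mod 2993)
3^2 ≡ 3^2 = 9 ≡ 9 (mod 2993)
3^4 ≡ 9^2 = 81 ≡ 81 (mod 2993)
3^8 ≡ 81^2 = 6561 ≡ 575 (mod 2993)
3^16 ≡ 575^2 = 330625 ≡ 1395 (mod 2993)
3^32 ≡ 1395^2 = 1946025 ≡ 575 (mod 2993)
3^64 ≡ 575^2 = 330625 ≡ 1395 (mod 2993)
3^128 ≡ 1395^2 = 1946025 ≡ 575 (mod 2993)
3^256 ≡ 575^2 = 330625 ≡ 1395 (mod 2993)
3^512 ≡ 1395^2 = 1946025 ≡ 575 (mod 2993)
3^1024 ≡ 575^2 = 330625 ≡ 1395 (mod 2993)
3^2048 ≡ 1395^2 = 1946025 ≡ 575 (mod 2993)
2992 = 2048 + 512 + 256 + 128 + 32 + 16 in binary powers of 2.
So 3^2992 ≡ 575 · 575 · 1395 · 575 · 575 · 1395 ≡ 1395 (mod 2993).
Since 1395 ≠ 1, base 3 is a Fermat witness: 2993 is composite.

1395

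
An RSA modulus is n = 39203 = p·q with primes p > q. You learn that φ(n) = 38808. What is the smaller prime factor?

197

φ(n) = (p−1)(q−1) = n − (p+q) + 1, so p + q = 39203 − 38808 + 1 = 396.
p and q are the roots of t² − 396t + 39203 = 0.
Discriminant: 396² − 4·39203 = 156816 − 156812 = 4; √4 = 2.
q = (396 − 2)/2 = 197, p = (396 + 2)/2 = 199.
Check: 197 · 199 = 39203.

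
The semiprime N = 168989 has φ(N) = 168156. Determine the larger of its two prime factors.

φ(n) = (p−1)(q−1) = n − (p+q) + 1, so p + q = 168989 − 168156 + 1 = 834.
p and q are the roots of t² − 834t + 168989 = 0.
Discriminant: 834² − 4·168989 = 695556 − 675956 = 19600; √19600 = 140.
q = (834 − 140)/2 = 347, p = (834 + 140)/2 = 487.
Check: 347 · 487 = 168989.

487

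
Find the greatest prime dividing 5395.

83

5395 = 5 · 1079
1079 = 13 · 83
83 is prime.
So 5395 = 5 · 13 · 83; the largest prime factor is 83.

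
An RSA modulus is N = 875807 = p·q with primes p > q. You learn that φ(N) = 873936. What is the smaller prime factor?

919

φ(n) = (p−1)(q−1) = n − (p+q) + 1, so p + q = 875807 − 873936 + 1 = 1872.
p and q are the roots of t² − 1872t + 875807 = 0.
Discriminant: 1872² − 4·875807 = 3504384 − 3503228 = 1156; √1156 = 34.
q = (1872 − 34)/2 = 919, p = (1872 + 34)/2 = 953.
Check: 919 · 953 = 875807.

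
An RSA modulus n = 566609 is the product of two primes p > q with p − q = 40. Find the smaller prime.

Since p = q + 40, we have 566609 = q(q + 40), so q² + 40q − 566609 = 0.
Discriminant: 40² + 4·566609 = 1600 + 2266436 = 2268036; √2268036 = 1506.
q = (−40 + 1506)/2 = 733, and p = q + 40 = 773.
Check: 733 · 773 = 566609.

733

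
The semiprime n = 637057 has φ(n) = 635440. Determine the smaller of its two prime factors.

677

φ(n) = (p−1)(q−1) = n − (p+q) + 1, so p + q = 637057 − 635440 + 1 = 1618.
p and q are the roots of t² − 1618t + 637057 = 0.
Discriminant: 1618² − 4·637057 = 2617924 − 2548228 = 69696; √69696 = 264.
q = (1618 − 264)/2 = 677, p = (1618 + 264)/2 = 941.
Check: 677 · 941 = 637057.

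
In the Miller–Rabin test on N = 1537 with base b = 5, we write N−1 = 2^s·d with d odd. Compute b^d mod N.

1537 − 1 = 1536 = 2^9 · 3, so d = 3.
5^1 ≡ 5 (mod 1537)
5^2 ≡ 5^2 = 25 ≡ 25 (mod 1537)
3 = 2 + 1 in binary powers of 2.
So 5^3 ≡ 25 · 5 ≡ 125 (mod 1537).
Squaring chain: 125 → 255 → 471 → 513 → 342 → 152 → 49 → 864 → 1051; never reaches −1, so base 5 is a Miller–Rabin witness that 1537 is composite.

125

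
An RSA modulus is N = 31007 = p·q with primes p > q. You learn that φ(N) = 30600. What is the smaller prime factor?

φ(n) = (p−1)(q−1) = n − (p+q) + 1, so p + q = 31007 − 30600 + 1 = 408.
p and q are the roots of t² − 408t + 31007 = 0.
Discriminant: 408² − 4·31007 = 166464 − 124028 = 42436; √42436 = 206.
q = (408 − 206)/2 = 101, p = (408 + 206)/2 = 307.
Check: 101 · 307 = 31007.

101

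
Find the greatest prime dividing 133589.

133589 = 19 · 7031
7031 = 79 · 89
89 is prime.
So 133589 = 19 · 79 · 89; the largest prime factor is 89.

89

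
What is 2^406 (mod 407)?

284

2^1 ≡ 2 (mod 407)
2^2 ≡ 2^2 = 4 ≡ 4 (mod 407)
2^4 ≡ 4^2 = 16 ≡ 16 (mod 407)
2^8 ≡ 16^2 = 256 ≡ 256 (mod 407)
2^16 ≡ 256^2 = 65536 ≡ 9 (mod 407)
2^32 ≡ 9^2 = 81 ≡ 81 (mod 407)
2^64 ≡ 81^2 = 6561 ≡ 49 (mod 407)
2^128 ≡ 49^2 = 2401 ≡ 366 (mod 407)
2^256 ≡ 366^2 = 133956 ≡ 53 (mod 407)
406 = 256 + 128 + 16 + 4 + 2 in binary powers of 2.
So 2^406 ≡ 53 · 366 · 9 · 16 · 4 ≡ 284 (mod 407).
Since 284 ≠ 1, base 2 is a Fermat witness: 407 is composite.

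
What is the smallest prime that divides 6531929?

6531929 is odd.
Digit sum 35, not divisible by 3.
Ends in 9: not divisible by 5.
7: 6531929 = 7·933132 + 5
11: 6531929 = 11·593811 + 8
13: 6531929 = 13·502456 + 1
17: 6531929 = 17·384231 + 2
19: 6531929 = 19·343785 + 14
23: 6531929 = 23·283996 + 21
29: 6531929 = 29·225238 + 27
31: 6531929 = 31·210707 + 12
37: 6531929 = 37·176538 + 23
41: 6531929 = 41·159315 + 14
43: 6531929 = 43·151905 + 14
47: 6531929 = 47·138977 + 10
53: 6531929 = 53·123243 + 50
59: 6531929 = 59·110710 + 39
61: 6531929 = 61·107080 + 49
67: 6531929 = 67·97491 + 32
71: 6531929 = 71·91999

71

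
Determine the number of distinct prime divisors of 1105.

1105 = 5 · 221
221 = 13 · 17
1105 = 5 · 13 · 17, which has 3 distinct prime factors.

3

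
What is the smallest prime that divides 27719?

53

27719 is odd.
Digit sum 26, not divisible by 3.
Ends in 9: not divisible by 5.
7: 27719 = 7·3959 + 6
11: 27719 = 11·2519 + 10
13: 27719 = 13·2132 + 3
17: 27719 = 17·1630 + 9
19: 27719 = 19·1458 + 17
23: 27719 = 23·1205 + 4
29: 27719 = 29·955 + 24
31: 27719 = 31·894 + 5
37: 27719 = 37·749 + 6
41: 27719 = 41·676 + 3
43: 27719 = 43·644 + 27
47: 27719 = 47·589 + 36
53: 27719 = 53·523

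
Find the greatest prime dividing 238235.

53

238235 = 5 · 47647
47647 = 29 · 1643
1643 = 31 · 53
53 is prime.
So 238235 = 5 · 29 · 31 · 53; the largest prime factor is 53.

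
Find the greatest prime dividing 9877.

83

9877 = 7 · 1411
1411 = 17 · 83
83 is prime.
So 9877 = 7 · 17 · 83; the largest prime factor is 83.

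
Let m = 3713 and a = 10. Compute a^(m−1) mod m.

2550

10^1 ≡ 10 (mod 3713)
10^2 ≡ 10^2 = 100 ≡ 100 (mod 3713)
10^4 ≡ 100^2 = 10000 ≡ 2574 (mod 3713)
10^8 ≡ 2574^2 = 6625476 ≡ 1484 (mod 3713)
10^16 ≡ 1484^2 = 2202256 ≡ 447 (mod 3713)
10^32 ≡ 447^2 = 199809 ≡ 3020 (mod 3713)
10^64 ≡ 3020^2 = 9120400 ≡ 1272 (mod 3713)
10^128 ≡ 1272^2 = 1617984 ≡ 2829 (mod 3713)
10^256 ≡ 2829^2 = 8003241 ≡ 1726 (mod 3713)
10^512 ≡ 1726^2 = 2979076 ≡ 1250 (mod 3713)
10^1024 ≡ 1250^2 = 1562500 ≡ 3040 (mod 3713)
10^2048 ≡ 3040^2 = 9241600 ≡ 3656 (mod 3713)
3712 = 2048 + 1024 + 512 + 128 in binary powers of 2.
So 10^3712 ≡ 3656 · 3040 · 1250 · 2829 ≡ 2550 (mod 3713).
Since 2550 ≠ 1, base 10 is a Fermat witness: 3713 is composite.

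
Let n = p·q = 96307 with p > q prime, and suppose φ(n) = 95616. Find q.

φ(n) = (p−1)(q−1) = n − (p+q) + 1, so p + q = 96307 − 95616 + 1 = 692.
p and q are the roots of t² − 692t + 96307 = 0.
Discriminant: 692² − 4·96307 = 478864 − 385228 = 93636; √93636 = 306.
q = (692 − 306)/2 = 193, p = (692 + 306)/2 = 499.
Check: 193 · 499 = 96307.

193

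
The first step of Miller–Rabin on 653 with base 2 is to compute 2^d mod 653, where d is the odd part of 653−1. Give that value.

149

653 − 1 = 652 = 2^2 · 163, so d = 163.
2^1 ≡ 2 (mod 653)
2^2 ≡ 2^2 = 4 ≡ 4 (mod 653)
2^4 ≡ 4^2 = 16 ≡ 16 (mod 653)
2^8 ≡ 16^2 = 256 ≡ 256 (mod 653)
2^16 ≡ 256^2 = 65536 ≡ 236 (mod 653)
2^32 ≡ 236^2 = 55696 ≡ 191 (mod 653)
2^64 ≡ 191^2 = 36481 ≡ 566 (mod 653)
2^128 ≡ 566^2 = 320356 ≡ 386 (mod 653)
163 = 128 + 32 + 2 + 1 in binary powers of 2.
So 2^163 ≡ 386 · 191 · 4 · 2 ≡ 149 (mod 653).
Squaring chain: 149 → 652; reaches −1, so base 2 does not prove 653 composite.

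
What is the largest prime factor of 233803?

233803 = 37 · 6319
6319 = 71 · 89
89 is prime.
So 233803 = 37 · 71 · 89; the largest prime factor is 89.

89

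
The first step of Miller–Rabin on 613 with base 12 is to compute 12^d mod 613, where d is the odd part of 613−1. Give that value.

1

613 − 1 = 612 = 2^2 · 153, so d = 153.
12^1 ≡ 12 (mod 613)
12^2 ≡ 12^2 = 144 ≡ 144 (mod 613)
12^4 ≡ 144^2 = 20736 ≡ 507 (mod 613)
12^8 ≡ 507^2 = 257049 ≡ 202 (mod 613)
12^16 ≡ 202^2 = 40804 ≡ 346 (mod 613)
12^32 ≡ 346^2 = 119716 ≡ 181 (mod 613)
12^64 ≡ 181^2 = 32761 ≡ 272 (mod 613)
12^128 ≡ 272^2 = 73984 ≡ 424 (mod 613)
153 = 128 + 16 + 8 + 1 in binary powers of 2.
So 12^153 ≡ 424 · 346 · 202 · 12 ≡ 1 (mod 613).
Since 12^d ≡ 1 (mod 613), base 12 does not prove 613 composite.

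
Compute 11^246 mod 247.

11^1 ≡ 11 (mod 247)
11^2 ≡ 11^2 = 121 ≡ 121 (mod 247)
11^4 ≡ 121^2 = 14641 ≡ 68 (mod 247)
11^8 ≡ 68^2 = 4624 ≡ 178 (mod 247)
11^16 ≡ 178^2 = 31684 ≡ 68 (mod 247)
11^32 ≡ 68^2 = 4624 ≡ 178 (mod 247)
11^64 ≡ 178^2 = 31684 ≡ 68 (mod 247)
11^128 ≡ 68^2 = 4624 ≡ 178 (mod 247)
246 = 128 + 64 + 32 + 16 + 4 + 2 in binary powers of 2.
So 11^246 ≡ 178 · 68 · 178 · 68 · 68 · 121 ≡ 77 (mod 247).
Since 77 ≠ 1, base 11 is a Fermat witness: 247 is composite.

77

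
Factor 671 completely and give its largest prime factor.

61

671 = 11 · 61
61 is prime.
So 671 = 11 · 61; the largest prime factor is 61.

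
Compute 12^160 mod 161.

12^1 ≡ 12 (mod 161)
12^2 ≡ 12^2 = 144 ≡ 144 (mod 161)
12^4 ≡ 144^2 = 20736 ≡ 128 (mod 161)
12^8 ≡ 128^2 = 16384 ≡ 123 (mod 161)
12^16 ≡ 123^2 = 15129 ≡ 156 (mod 161)
12^32 ≡ 156^2 = 24336 ≡ 25 (mod 161)
12^64 ≡ 25^2 = 625 ≡ 142 (mod 161)
12^128 ≡ 142^2 = 20164 ≡ 39 (mod 161)
160 = 128 + 32 in binary powers of 2.
So 12^160 ≡ 39 · 25 ≡ 9 (mod 161).
Since 9 ≠ 1, base 12 is a Fermat witness: 161 is composite.

9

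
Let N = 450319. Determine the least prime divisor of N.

19

450319 is odd.
Digit sum 22, not divisible by 3.
Ends in 9: not divisible by 5.
7: 450319 = 7·64331 + 2
11: 450319 = 11·40938 + 1
13: 450319 = 13·34639 + 12
17: 450319 = 17·26489 + 6
19: 450319 = 19·23701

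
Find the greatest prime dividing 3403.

3403 = 41 · 83
83 is prime.
So 3403 = 41 · 83; the largest prime factor is 83.

83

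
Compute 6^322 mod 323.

104

6^1 ≡ 6 (mod 323)
6^2 ≡ 6^2 = 36 ≡ 36 (mod 323)
6^4 ≡ 36^2 = 1296 ≡ 4 (mod 323)
6^8 ≡ 4^2 = 16 ≡ 16 (mod 323)
6^16 ≡ 16^2 = 256 ≡ 256 (mod 323)
6^32 ≡ 256^2 = 65536 ≡ 290 (mod 323)
6^64 ≡ 290^2 = 84100 ≡ 120 (mod 323)
6^128 ≡ 120^2 = 14400 ≡ 188 (mod 323)
6^256 ≡ 188^2 = 35344 ≡ 137 (mod 323)
322 = 256 + 64 + 2 in binary powers of 2.
So 6^322 ≡ 137 · 120 · 36 ≡ 104 (mod 323).
Since 104 ≠ 1, base 6 is a Fermat witness: 323 is composite.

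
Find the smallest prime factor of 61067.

79

61067 is odd.
Digit sum 20, not divisible by 3.
Ends in 7: not divisible by 5.
7: 61067 = 7·8723 + 6
11: 61067 = 11·5551 + 6
13: 61067 = 13·4697 + 6
17: 61067 = 17·3592 + 3
19: 61067 = 19·3214 + 1
23: 61067 = 23·2655 + 2
29: 61067 = 29·2105 + 22
31: 61067 = 31·1969 + 28
37: 61067 = 37·1650 + 17
41: 61067 = 41·1489 + 18
43: 61067 = 43·1420 + 7
47: 61067 = 47·1299 + 14
53: 61067 = 53·1152 + 11
59: 61067 = 59·1035 + 2
61: 61067 = 61·1001 + 6
67: 61067 = 67·911 + 30
71: 61067 = 71·860 + 7
73: 61067 = 73·836 + 39
79: 61067 = 79·773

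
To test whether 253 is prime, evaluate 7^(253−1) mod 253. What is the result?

82

7^1 ≡ 7 (mod 253)
7^2 ≡ 7^2 = 49 ≡ 49 (mod 253)
7^4 ≡ 49^2 = 2401 ≡ 124 (mod 253)
7^8 ≡ 124^2 = 15376 ≡ 196 (mod 253)
7^16 ≡ 196^2 = 38416 ≡ 213 (mod 253)
7^32 ≡ 213^2 = 45369 ≡ 82 (mod 253)
7^64 ≡ 82^2 = 6724 ≡ 146 (mod 253)
7^128 ≡ 146^2 = 21316 ≡ 64 (mod 253)
252 = 128 + 64 + 32 + 16 + 8 + 4 in binary powers of 2.
So 7^252 ≡ 64 · 146 · 82 · 213 · 196 · 124 ≡ 82 (mod 253).
Since 82 ≠ 1, base 7 is a Fermat witness: 253 is composite.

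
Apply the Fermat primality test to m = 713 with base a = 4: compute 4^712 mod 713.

4^1 ≡ 4 (mod 713)
4^2 ≡ 4^2 = 16 ≡ 16 (mod 713)
4^4 ≡ 16^2 = 256 ≡ 256 (mod 713)
4^8 ≡ 256^2 = 65536 ≡ 653 (mod 713)
4^16 ≡ 653^2 = 426409 ≡ 35 (mod 713)
4^32 ≡ 35^2 = 1225 ≡ 512 (mod 713)
4^64 ≡ 512^2 = 262144 ≡ 473 (mod 713)
4^128 ≡ 473^2 = 223729 ≡ 560 (mod 713)
4^256 ≡ 560^2 = 313600 ≡ 593 (mod 713)
4^512 ≡ 593^2 = 351649 ≡ 140 (mod 713)
712 = 512 + 128 + 64 + 8 in binary powers of 2.
So 4^712 ≡ 140 · 560 · 473 · 653 ≡ 78 (mod 713).
Since 78 ≠ 1, base 4 is a Fermat witness: 713 is composite.

78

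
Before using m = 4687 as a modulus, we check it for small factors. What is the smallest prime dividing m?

43

4687 is odd.
Digit sum 25, not divisible by 3.
Ends in 7: not divisible by 5.
7: 4687 = 7·669 + 4
11: 4687 = 11·426 + 1
13: 4687 = 13·360 + 7
17: 4687 = 17·275 + 12
19: 4687 = 19·246 + 13
23: 4687 = 23·203 + 18
29: 4687 = 29·161 + 18
31: 4687 = 31·151 + 6
37: 4687 = 37·126 + 25
41: 4687 = 41·114 + 13
43: 4687 = 43·109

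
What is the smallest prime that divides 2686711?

2686711 is odd.
Digit sum 31, not divisible by 3.
Ends in 1: not divisible by 5.
7: 2686711 = 7·383815 + 6
11: 2686711 = 11·244246 + 5
13: 2686711 = 13·206670 + 1
17: 2686711 = 17·158041 + 14
19: 2686711 = 19·141405 + 16
23: 2686711 = 23·116813 + 12
29: 2686711 = 29·92645 + 6
31: 2686711 = 31·86668 + 3
37: 2686711 = 37·72613 + 30
41: 2686711 = 41·65529 + 22
43: 2686711 = 43·62481 + 28
47: 2686711 = 47·57164 + 3
53: 2686711 = 53·50692 + 35
59: 2686711 = 59·45537 + 28
61: 2686711 = 61·44044 + 27
67: 2686711 = 67·40100 + 11
71: 2686711 = 71·37841

71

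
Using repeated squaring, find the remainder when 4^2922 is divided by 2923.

4^1 ≡ 4 (mod 2923)
4^2 ≡ 4^2 = 16 ≡ 16 (mod 2923)
4^4 ≡ 16^2 = 256 ≡ 256 (mod 2923)
4^8 ≡ 256^2 = 65536 ≡ 1230 (mod 2923)
4^16 ≡ 1230^2 = 1512900 ≡ 1709 (mod 2923)
4^32 ≡ 1709^2 = 2920681 ≡ 604 (mod 2923)
4^64 ≡ 604^2 = 364816 ≡ 2364 (mod 2923)
4^128 ≡ 2364^2 = 5588496 ≡ 2643 (mod 2923)
4^256 ≡ 2643^2 = 6985449 ≡ 2402 (mod 2923)
4^512 ≡ 2402^2 = 5769604 ≡ 2525 (mod 2923)
4^1024 ≡ 2525^2 = 6375625 ≡ 562 (mod 2923)
4^2048 ≡ 562^2 = 315844 ≡ 160 (mod 2923)
2922 = 2048 + 512 + 256 + 64 + 32 + 8 + 2 in binary powers of 2.
So 4^2922 ≡ 160 · 2525 · 2402 · 2364 · 604 · 1230 · 16 ≡ 100 (mod 2923).
Since 100 ≠ 1, base 4 is a Fermat witness: 2923 is composite.

100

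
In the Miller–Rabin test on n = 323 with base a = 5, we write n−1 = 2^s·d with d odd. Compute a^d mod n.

175

323 − 1 = 322 = 2^1 · 161, so d = 161.
5^1 ≡ 5 (mod 323)
5^2 ≡ 5^2 = 25 ≡ 25 (mod 323)
5^4 ≡ 25^2 = 625 ≡ 302 (mod 323)
5^8 ≡ 302^2 = 91204 ≡ 118 (mod 323)
5^16 ≡ 118^2 = 13924 ≡ 35 (mod 323)
5^32 ≡ 35^2 = 1225 ≡ 256 (mod 323)
5^64 ≡ 256^2 = 65536 ≡ 290 (mod 323)
5^128 ≡ 290^2 = 84100 ≡ 120 (mod 323)
161 = 128 + 32 + 1 in binary powers of 2.
So 5^161 ≡ 120 · 256 · 5 ≡ 175 (mod 323).
Squaring chain: 175; never reaches −1, so base 5 is a Miller–Rabin witness that 323 is composite.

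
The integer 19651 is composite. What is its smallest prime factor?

19651 is odd.
Digit sum 22, not divisible by 3.
Ends in 1: not divisible by 5.
7: 19651 = 7·2807 + 2
11: 19651 = 11·1786 + 5
13: 19651 = 13·1511 + 8
17: 19651 = 17·1155 + 16
19: 19651 = 19·1034 + 5
23: 19651 = 23·854 + 9
29: 19651 = 29·677 + 18
31: 19651 = 31·633 + 28
37: 19651 = 37·531 + 4
41: 19651 = 41·479 + 12
43: 19651 = 43·457

43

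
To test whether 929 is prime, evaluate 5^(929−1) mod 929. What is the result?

5^1 ≡ 5 (mod 929)
5^2 ≡ 5^2 = 25 ≡ 25 (mod 929)
5^4 ≡ 25^2 = 625 ≡ 625 (mod 929)
5^8 ≡ 625^2 = 390625 ≡ 445 (mod 929)
5^16 ≡ 445^2 = 198025 ≡ 148 (mod 929)
5^32 ≡ 148^2 = 21904 ≡ 537 (mod 929)
5^64 ≡ 537^2 = 288369 ≡ 379 (mod 929)
5^128 ≡ 379^2 = 143641 ≡ 575 (mod 929)
5^256 ≡ 575^2 = 330625 ≡ 830 (mod 929)
5^512 ≡ 830^2 = 688900 ≡ 511 (mod 929)
928 = 512 + 256 + 128 + 32 in binary powers of 2.
So 5^928 ≡ 511 · 830 · 575 · 537 ≡ 1 (mod 929).
Since the result is 1, base 5 gives no evidence that 929 is composite.

1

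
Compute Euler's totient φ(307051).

298356

Factor: 307051 = 47^2 · 139.
φ(307051) = 47^1·(47−1) · (139−1) = 2162 · 138 = 298356.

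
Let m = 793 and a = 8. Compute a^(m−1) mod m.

729

8^1 ≡ 8 (mod 793)
8^2 ≡ 8^2 = 64 ≡ 64 (mod 793)
8^4 ≡ 64^2 = 4096 ≡ 131 (mod 793)
8^8 ≡ 131^2 = 17161 ≡ 508 (mod 793)
8^16 ≡ 508^2 = 258064 ≡ 339 (mod 793)
8^32 ≡ 339^2 = 114921 ≡ 729 (mod 793)
8^64 ≡ 729^2 = 531441 ≡ 131 (mod 793)
8^128 ≡ 131^2 = 17161 ≡ 508 (mod 793)
8^256 ≡ 508^2 = 258064 ≡ 339 (mod 793)
8^512 ≡ 339^2 = 114921 ≡ 729 (mod 793)
792 = 512 + 256 + 16 + 8 in binary powers of 2.
So 8^792 ≡ 729 · 339 · 339 · 508 ≡ 729 (mod 793).
Since 729 ≠ 1, base 8 is a Fermat witness: 793 is composite.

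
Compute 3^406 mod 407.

256

3^1 ≡ 3 (mod 407)
3^2 ≡ 3^2 = 9 ≡ 9 (mod 407)
3^4 ≡ 9^2 = 81 ≡ 81 (mod 407)
3^8 ≡ 81^2 = 6561 ≡ 49 (mod 407)
3^16 ≡ 49^2 = 2401 ≡ 366 (mod 407)
3^32 ≡ 366^2 = 133956 ≡ 53 (mod 407)
3^64 ≡ 53^2 = 2809 ≡ 367 (mod 407)
3^128 ≡ 367^2 = 134689 ≡ 379 (mod 407)
3^256 ≡ 379^2 = 143641 ≡ 377 (mod 407)
406 = 256 + 128 + 16 + 4 + 2 in binary powers of 2.
So 3^406 ≡ 377 · 379 · 366 · 81 · 9 ≡ 256 (mod 407).
Since 256 ≠ 1, base 3 is a Fermat witness: 407 is composite.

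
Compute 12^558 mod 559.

183

12^1 ≡ 12 (mod 559)
12^2 ≡ 12^2 = 144 ≡ 144 (mod 559)
12^4 ≡ 144^2 = 20736 ≡ 53 (mod 559)
12^8 ≡ 53^2 = 2809 ≡ 14 (mod 559)
12^16 ≡ 14^2 = 196 ≡ 196 (mod 559)
12^32 ≡ 196^2 = 38416 ≡ 404 (mod 559)
12^64 ≡ 404^2 = 163216 ≡ 547 (mod 559)
12^128 ≡ 547^2 = 299209 ≡ 144 (mod 559)
12^256 ≡ 144^2 = 20736 ≡ 53 (mod 559)
12^512 ≡ 53^2 = 2809 ≡ 14 (mod 559)
558 = 512 + 32 + 8 + 4 + 2 in binary powers of 2.
So 12^558 ≡ 14 · 404 · 14 · 53 · 144 ≡ 183 (mod 559).
Since 183 ≠ 1, base 12 is a Fermat witness: 559 is composite.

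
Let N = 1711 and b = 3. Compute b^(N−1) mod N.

1082

3^1 ≡ 3 (mod 1711)
3^2 ≡ 3^2 = 9 ≡ 9 (mod 1711)
3^4 ≡ 9^2 = 81 ≡ 81 (mod 1711)
3^8 ≡ 81^2 = 6561 ≡ 1428 (mod 1711)
3^16 ≡ 1428^2 = 2039184 ≡ 1383 (mod 1711)
3^32 ≡ 1383^2 = 1912689 ≡ 1502 (mod 1711)
3^64 ≡ 1502^2 = 2256004 ≡ 906 (mod 1711)
3^128 ≡ 906^2 = 820836 ≡ 1267 (mod 1711)
3^256 ≡ 1267^2 = 1605289 ≡ 371 (mod 1711)
3^512 ≡ 371^2 = 137641 ≡ 761 (mod 1711)
3^1024 ≡ 761^2 = 579121 ≡ 803 (mod 1711)
1710 = 1024 + 512 + 128 + 32 + 8 + 4 + 2 in binary powers of 2.
So 3^1710 ≡ 803 · 761 · 1267 · 1502 · 1428 · 81 · 9 ≡ 1082 (mod 1711).
Since 1082 ≠ 1, base 3 is a Fermat witness: 1711 is composite.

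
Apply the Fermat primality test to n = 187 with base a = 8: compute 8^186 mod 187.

8^1 ≡ 8 (mod 187)
8^2 ≡ 8^2 = 64 ≡ 64 (mod 187)
8^4 ≡ 64^2 = 4096 ≡ 169 (mod 187)
8^8 ≡ 169^2 = 28561 ≡ 137 (mod 187)
8^16 ≡ 137^2 = 18769 ≡ 69 (mod 187)
8^32 ≡ 69^2 = 4761 ≡ 86 (mod 187)
8^64 ≡ 86^2 = 7396 ≡ 103 (mod 187)
8^128 ≡ 103^2 = 10609 ≡ 137 (mod 187)
186 = 128 + 32 + 16 + 8 + 2 in binary powers of 2.
So 8^186 ≡ 137 · 86 · 69 · 137 · 64 ≡ 47 (mod 187).
Since 47 ≠ 1, base 8 is a Fermat witness: 187 is composite.

47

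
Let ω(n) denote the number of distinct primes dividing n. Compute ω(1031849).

1031849 = 7 · 147407
147407 = 13 · 11339
11339 = 17 · 667
667 = 23 · 29
1031849 = 7 · 13 · 17 · 23 · 29, which has 5 distinct prime factors.

5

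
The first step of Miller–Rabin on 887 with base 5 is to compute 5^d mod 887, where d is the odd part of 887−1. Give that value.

887 − 1 = 886 = 2^1 · 443, so d = 443.
5^1 ≡ 5 (mod 887)
5^2 ≡ 5^2 = 25 ≡ 25 (mod 887)
5^4 ≡ 25^2 = 625 ≡ 625 (mod 887)
5^8 ≡ 625^2 = 390625 ≡ 345 (mod 887)
5^16 ≡ 345^2 = 119025 ≡ 167 (mod 887)
5^32 ≡ 167^2 = 27889 ≡ 392 (mod 887)
5^64 ≡ 392^2 = 153664 ≡ 213 (mod 887)
5^128 ≡ 213^2 = 45369 ≡ 132 (mod 887)
5^256 ≡ 132^2 = 17424 ≡ 571 (mod 887)
443 = 256 + 128 + 32 + 16 + 8 + 2 + 1 in binary powers of 2.
So 5^443 ≡ 571 · 132 · 392 · 167 · 345 · 25 · 5 ≡ 886 (mod 887).
Since 5^d ≡ 886 (mod 887), base 5 does not prove 887 composite.

886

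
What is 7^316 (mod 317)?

1

7^1 ≡ 7 (mod 317)
7^2 ≡ 7^2 = 49 ≡ 49 (mod 317)
7^4 ≡ 49^2 = 2401 ≡ 182 (mod 317)
7^8 ≡ 182^2 = 33124 ≡ 156 (mod 317)
7^16 ≡ 156^2 = 24336 ≡ 244 (mod 317)
7^32 ≡ 244^2 = 59536 ≡ 257 (mod 317)
7^64 ≡ 257^2 = 66049 ≡ 113 (mod 317)
7^128 ≡ 113^2 = 12769 ≡ 89 (mod 317)
7^256 ≡ 89^2 = 7921 ≡ 313 (mod 317)
316 = 256 + 32 + 16 + 8 + 4 in binary powers of 2.
So 7^316 ≡ 313 · 257 · 244 · 156 · 182 ≡ 1 (mod 317).
Since the result is 1, base 7 gives no evidence that 317 is composite.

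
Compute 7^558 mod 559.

259

7^1 ≡ 7 (mod 559)
7^2 ≡ 7^2 = 49 ≡ 49 (mod 559)
7^4 ≡ 49^2 = 2401 ≡ 165 (mod 559)
7^8 ≡ 165^2 = 27225 ≡ 393 (mod 559)
7^16 ≡ 393^2 = 154449 ≡ 165 (mod 559)
7^32 ≡ 165^2 = 27225 ≡ 393 (mod 559)
7^64 ≡ 393^2 = 154449 ≡ 165 (mod 559)
7^128 ≡ 165^2 = 27225 ≡ 393 (mod 559)
7^256 ≡ 393^2 = 154449 ≡ 165 (mod 559)
7^512 ≡ 165^2 = 27225 ≡ 393 (mod 559)
558 = 512 + 32 + 8 + 4 + 2 in binary powers of 2.
So 7^558 ≡ 393 · 393 · 393 · 165 · 49 ≡ 259 (mod 559).
Since 259 ≠ 1, base 7 is a Fermat witness: 559 is composite.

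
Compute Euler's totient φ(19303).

19008

Factor: 19303 = 97 · 199.
φ(19303) = (97−1) · (199−1) = 96 · 198 = 19008.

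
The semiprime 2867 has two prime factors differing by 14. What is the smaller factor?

Since p = q + 14, we have 2867 = q(q + 14), so q² + 14q − 2867 = 0.
Discriminant: 14² + 4·2867 = 196 + 11468 = 11664; √11664 = 108.
q = (−14 + 108)/2 = 47, and p = q + 14 = 61.
Check: 47 · 61 = 2867.

47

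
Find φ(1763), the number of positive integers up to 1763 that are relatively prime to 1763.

1680

Factor: 1763 = 41 · 43.
φ(1763) = (41−1) · (43−1) = 40 · 42 = 1680.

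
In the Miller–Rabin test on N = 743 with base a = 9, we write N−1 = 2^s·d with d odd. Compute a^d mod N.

1

743 − 1 = 742 = 2^1 · 371, so d = 371.
9^1 ≡ 9 (mod 743)
9^2 ≡ 9^2 = 81 ≡ 81 (mod 743)
9^4 ≡ 81^2 = 6561 ≡ 617 (mod 743)
9^8 ≡ 617^2 = 380689 ≡ 273 (mod 743)
9^16 ≡ 273^2 = 74529 ≡ 229 (mod 743)
9^32 ≡ 229^2 = 52441 ≡ 431 (mod 743)
9^64 ≡ 431^2 = 185761 ≡ 11 (mod 743)
9^128 ≡ 11^2 = 121 ≡ 121 (mod 743)
9^256 ≡ 121^2 = 14641 ≡ 524 (mod 743)
371 = 256 + 64 + 32 + 16 + 2 + 1 in binary powers of 2.
So 9^371 ≡ 524 · 11 · 431 · 229 · 81 · 9 ≡ 1 (mod 743).
Since 9^d ≡ 1 (mod 743), base 9 does not prove 743 composite.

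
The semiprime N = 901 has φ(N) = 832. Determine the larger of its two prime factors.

53

φ(n) = (p−1)(q−1) = n − (p+q) + 1, so p + q = 901 − 832 + 1 = 70.
p and q are the roots of t² − 70t + 901 = 0.
Discriminant: 70² − 4·901 = 4900 − 3604 = 1296; √1296 = 36.
q = (70 − 36)/2 = 17, p = (70 + 36)/2 = 53.
Check: 17 · 53 = 901.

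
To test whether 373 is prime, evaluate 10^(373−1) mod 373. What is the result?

10^1 ≡ 10 (mod 373)
10^2 ≡ 10^2 = 100 ≡ 100 (mod 373)
10^4 ≡ 100^2 = 10000 ≡ 302 (mod 373)
10^8 ≡ 302^2 = 91204 ≡ 192 (mod 373)
10^16 ≡ 192^2 = 36864 ≡ 310 (mod 373)
10^32 ≡ 310^2 = 96100 ≡ 239 (mod 373)
10^64 ≡ 239^2 = 57121 ≡ 52 (mod 373)
10^128 ≡ 52^2 = 2704 ≡ 93 (mod 373)
10^256 ≡ 93^2 = 8649 ≡ 70 (mod 373)
372 = 256 + 64 + 32 + 16 + 4 in binary powers of 2.
So 10^372 ≡ 70 · 52 · 239 · 310 · 302 ≡ 1 (mod 373).
Since the result is 1, base 10 gives no evidence that 373 is composite.

1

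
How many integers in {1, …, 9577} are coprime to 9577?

Factor: 9577 = 61 · 157.
φ(9577) = (61−1) · (157−1) = 60 · 156 = 9360.

9360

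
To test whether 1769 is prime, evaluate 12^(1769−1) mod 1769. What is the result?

1306

12^1 ≡ 12 (mod 1769)
12^2 ≡ 12^2 = 144 ≡ 144 (mod 1769)
12^4 ≡ 144^2 = 20736 ≡ 1277 (mod 1769)
12^8 ≡ 1277^2 = 1630729 ≡ 1480 (mod 1769)
12^16 ≡ 1480^2 = 2190400 ≡ 378 (mod 1769)
12^32 ≡ 378^2 = 142884 ≡ 1364 (mod 1769)
12^64 ≡ 1364^2 = 1860496 ≡ 1277 (mod 1769)
12^128 ≡ 1277^2 = 1630729 ≡ 1480 (mod 1769)
12^256 ≡ 1480^2 = 2190400 ≡ 378 (mod 1769)
12^512 ≡ 378^2 = 142884 ≡ 1364 (mod 1769)
12^1024 ≡ 1364^2 = 1860496 ≡ 1277 (mod 1769)
1768 = 1024 + 512 + 128 + 64 + 32 + 8 in binary powers of 2.
So 12^1768 ≡ 1277 · 1364 · 1480 · 1277 · 1364 · 1480 ≡ 1306 (mod 1769).
Since 1306 ≠ 1, base 12 is a Fermat witness: 1769 is composite.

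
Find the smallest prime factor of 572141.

572141 is odd.
Digit sum 20, not divisible by 3.
Ends in 1: not divisible by 5.
7: 572141 = 7·81734 + 3
11: 572141 = 11·52012 + 9
13: 572141 = 13·44010 + 11
17: 572141 = 17·33655 + 6
19: 572141 = 19·30112 + 13
23: 572141 = 23·24875 + 16
29: 572141 = 29·19729

29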